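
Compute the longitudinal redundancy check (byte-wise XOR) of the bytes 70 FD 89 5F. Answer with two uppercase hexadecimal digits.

XOR the bytes together:
  start with 0x70
  0x70 ⊕ 0xFD = 0x8D
  0x8D ⊕ 0x89 = 0x04
  0x04 ⊕ 0x5F = 0x5B

5B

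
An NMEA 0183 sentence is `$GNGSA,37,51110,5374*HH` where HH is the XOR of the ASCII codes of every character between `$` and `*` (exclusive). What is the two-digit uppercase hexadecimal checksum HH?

45

XOR the ASCII codes of the payload characters:
  'G' = 0x47 → acc = 0x47
  'N' = 0x4E → acc = 0x09
  'G' = 0x47 → acc = 0x4E
  'S' = 0x53 → acc = 0x1D
  'A' = 0x41 → acc = 0x5C
  ',' = 0x2C → acc = 0x70
  '3' = 0x33 → acc = 0x43
  '7' = 0x37 → acc = 0x74
  ',' = 0x2C → acc = 0x58
  '5' = 0x35 → acc = 0x6D
  '1' = 0x31 → acc = 0x5C
  '1' = 0x31 → acc = 0x6D
  '1' = 0x31 → acc = 0x5C
  '0' = 0x30 → acc = 0x6C
  ',' = 0x2C → acc = 0x40
  '5' = 0x35 → acc = 0x75
  '3' = 0x33 → acc = 0x46
  '7' = 0x37 → acc = 0x71
  '4' = 0x34 → acc = 0x45
Checksum = 0x45.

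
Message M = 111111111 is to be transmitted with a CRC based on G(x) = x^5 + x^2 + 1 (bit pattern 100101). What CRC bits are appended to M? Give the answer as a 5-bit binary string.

01000

Append 5 zeros: 11111111100000. Divide by 100101 (XOR where the leading bit is 1):
  pos 0: 111111 XOR 100101 = 011010
  pos 1: 110101 XOR 100101 = 010000
  pos 2: 100001 XOR 100101 = 000100
  pos 5: 100100 XOR 100101 = 000001
Remainder (last 5 bits) = 01000. This is the CRC / FCS.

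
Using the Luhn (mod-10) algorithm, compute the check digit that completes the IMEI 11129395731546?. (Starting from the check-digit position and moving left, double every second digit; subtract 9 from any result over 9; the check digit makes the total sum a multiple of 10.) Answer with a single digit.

Partial digits right→left: 6 4 5 1 3 7 5 9 3 9 2 1 1 1
Double every second digit counting from the check-digit position (so the 1st, 3rd, 5th, ... of the partial from the right).
  doubled (with −9 where >9): 3 1 6 1 6 4 2 → sum 23
  kept as-is: 4 1 7 9 9 1 1 → sum 32
Total = 23 + 32 = 55.
Check digit = (10 − (55 mod 10)) mod 10 = 5.

5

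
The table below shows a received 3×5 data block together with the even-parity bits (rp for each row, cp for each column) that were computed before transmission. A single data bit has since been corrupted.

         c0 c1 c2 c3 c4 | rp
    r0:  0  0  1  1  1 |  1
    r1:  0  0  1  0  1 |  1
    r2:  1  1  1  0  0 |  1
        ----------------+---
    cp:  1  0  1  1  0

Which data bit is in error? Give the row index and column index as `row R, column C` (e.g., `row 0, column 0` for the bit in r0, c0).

Recompute each row's even parity and compare to rp:
  r0: data parity 1, sent rp 1 → ok
  r1: data parity 0, sent rp 1 → mismatch
  r2: data parity 1, sent rp 1 → ok
Recompute each column's even parity and compare to cp:
  c0: data parity 1, sent cp 1 → ok
  c1: data parity 1, sent cp 0 → mismatch
  c2: data parity 1, sent cp 1 → ok
  c3: data parity 1, sent cp 1 → ok
  c4: data parity 0, sent cp 0 → ok
Exactly one row (r1) and one column (c1) fail → the flipped bit is at their intersection.

row 1, column 1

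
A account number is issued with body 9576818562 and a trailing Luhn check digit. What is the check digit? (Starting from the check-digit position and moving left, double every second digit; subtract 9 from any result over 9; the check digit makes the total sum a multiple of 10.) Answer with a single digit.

1

Partial digits right→left: 2 6 5 8 1 8 6 7 5 9
Double every second digit counting from the check-digit position (so the 1st, 3rd, 5th, ... of the partial from the right).
  doubled (with −9 where >9): 4 1 2 3 1 → sum 11
  kept as-is: 6 8 8 7 9 → sum 38
Total = 11 + 38 = 49.
Check digit = (10 − (49 mod 10)) mod 10 = 1.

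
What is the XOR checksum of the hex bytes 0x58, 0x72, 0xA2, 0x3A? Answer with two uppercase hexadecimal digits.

B2

XOR the bytes together:
  start with 0x58
  0x58 ⊕ 0x72 = 0x2A
  0x2A ⊕ 0xA2 = 0x88
  0x88 ⊕ 0x3A = 0xB2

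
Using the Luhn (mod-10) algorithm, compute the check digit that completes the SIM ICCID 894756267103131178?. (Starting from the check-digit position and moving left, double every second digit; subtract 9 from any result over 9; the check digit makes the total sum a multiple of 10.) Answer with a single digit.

Partial digits right→left: 8 7 1 1 3 1 3 0 1 7 6 2 6 5 7 4 9 8
Double every second digit counting from the check-digit position (so the 1st, 3rd, 5th, ... of the partial from the right).
  doubled (with −9 where >9): 7 2 6 6 2 3 3 5 9 → sum 43
  kept as-is: 7 1 1 0 7 2 5 4 8 → sum 35
Total = 43 + 35 = 78.
Check digit = (10 − (78 mod 10)) mod 10 = 2.

2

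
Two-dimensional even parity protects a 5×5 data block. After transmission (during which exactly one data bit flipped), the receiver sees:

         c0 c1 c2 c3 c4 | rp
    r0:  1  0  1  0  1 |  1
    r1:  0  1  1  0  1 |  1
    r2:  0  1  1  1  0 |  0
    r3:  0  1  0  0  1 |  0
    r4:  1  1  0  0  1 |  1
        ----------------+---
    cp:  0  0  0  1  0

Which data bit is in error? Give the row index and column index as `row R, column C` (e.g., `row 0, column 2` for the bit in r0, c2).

Recompute each row's even parity and compare to rp:
  r0: data parity 1, sent rp 1 → ok
  r1: data parity 1, sent rp 1 → ok
  r2: data parity 1, sent rp 0 → mismatch
  r3: data parity 0, sent rp 0 → ok
  r4: data parity 1, sent rp 1 → ok
Recompute each column's even parity and compare to cp:
  c0: data parity 0, sent cp 0 → ok
  c1: data parity 0, sent cp 0 → ok
  c2: data parity 1, sent cp 0 → mismatch
  c3: data parity 1, sent cp 1 → ok
  c4: data parity 0, sent cp 0 → ok
Exactly one row (r2) and one column (c2) fail → the flipped bit is at their intersection.

row 2, column 2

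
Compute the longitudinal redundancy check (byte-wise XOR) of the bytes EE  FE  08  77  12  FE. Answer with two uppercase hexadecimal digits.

XOR the bytes together:
  start with 0xEE
  0xEE ⊕ 0xFE = 0x10
  0x10 ⊕ 0x08 = 0x18
  0x18 ⊕ 0x77 = 0x6F
  0x6F ⊕ 0x12 = 0x7D
  0x7D ⊕ 0xFE = 0x83

83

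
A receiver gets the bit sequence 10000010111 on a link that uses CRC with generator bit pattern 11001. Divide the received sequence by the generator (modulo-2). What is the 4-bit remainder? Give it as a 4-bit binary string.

Modulo-2 division of 10000010111 by 11001:
  pos 0: 10000 XOR 11001 = 01001
  pos 1: 10010 XOR 11001 = 01011
  pos 2: 10111 XOR 11001 = 01110
  pos 3: 11100 XOR 11001 = 00101
  pos 5: 10111 XOR 11001 = 01110
  pos 6: 11101 XOR 11001 = 00100
Remainder = 0100 (nonzero — an error is detected).

0100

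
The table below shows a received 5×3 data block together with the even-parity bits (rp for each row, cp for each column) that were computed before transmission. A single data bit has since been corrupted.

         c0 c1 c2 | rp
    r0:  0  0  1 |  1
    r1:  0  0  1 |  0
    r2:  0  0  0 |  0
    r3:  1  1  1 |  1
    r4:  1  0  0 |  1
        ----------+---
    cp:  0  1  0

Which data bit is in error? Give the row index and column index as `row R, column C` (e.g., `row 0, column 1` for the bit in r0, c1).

Recompute each row's even parity and compare to rp:
  r0: data parity 1, sent rp 1 → ok
  r1: data parity 1, sent rp 0 → mismatch
  r2: data parity 0, sent rp 0 → ok
  r3: data parity 1, sent rp 1 → ok
  r4: data parity 1, sent rp 1 → ok
Recompute each column's even parity and compare to cp:
  c0: data parity 0, sent cp 0 → ok
  c1: data parity 1, sent cp 1 → ok
  c2: data parity 1, sent cp 0 → mismatch
Exactly one row (r1) and one column (c2) fail → the flipped bit is at their intersection.

row 1, column 2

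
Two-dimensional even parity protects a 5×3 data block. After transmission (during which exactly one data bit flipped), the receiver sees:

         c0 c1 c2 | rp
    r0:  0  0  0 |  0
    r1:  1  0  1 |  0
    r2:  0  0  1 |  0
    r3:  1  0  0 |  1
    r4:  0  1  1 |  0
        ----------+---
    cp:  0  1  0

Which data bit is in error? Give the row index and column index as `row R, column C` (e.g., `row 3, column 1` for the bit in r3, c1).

Recompute each row's even parity and compare to rp:
  r0: data parity 0, sent rp 0 → ok
  r1: data parity 0, sent rp 0 → ok
  r2: data parity 1, sent rp 0 → mismatch
  r3: data parity 1, sent rp 1 → ok
  r4: data parity 0, sent rp 0 → ok
Recompute each column's even parity and compare to cp:
  c0: data parity 0, sent cp 0 → ok
  c1: data parity 1, sent cp 1 → ok
  c2: data parity 1, sent cp 0 → mismatch
Exactly one row (r2) and one column (c2) fail → the flipped bit is at their intersection.

row 2, column 2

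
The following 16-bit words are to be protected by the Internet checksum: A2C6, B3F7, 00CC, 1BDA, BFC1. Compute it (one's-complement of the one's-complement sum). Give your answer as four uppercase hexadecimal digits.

One's-complement addition (fold any carry out of bit 15 back into bit 0):
  0xA2C6 + 0xB3F7 = 0x156BD → wrap carry → 0x56BE
  0x56BE + 0x00CC = 0x0578A
  0x578A + 0x1BDA = 0x07364
  0x7364 + 0xBFC1 = 0x13325 → wrap carry → 0x3326
One's-complement sum = 0x3326.
Checksum = ~0x3326 & 0xFFFF = 0xCCD9.

CCD9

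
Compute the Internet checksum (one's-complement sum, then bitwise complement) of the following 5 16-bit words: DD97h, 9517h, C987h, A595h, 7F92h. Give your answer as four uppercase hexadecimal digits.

9EA0

One's-complement addition (fold any carry out of bit 15 back into bit 0):
  0xDD97 + 0x9517 = 0x172AE → wrap carry → 0x72AF
  0x72AF + 0xC987 = 0x13C36 → wrap carry → 0x3C37
  0x3C37 + 0xA595 = 0x0E1CC
  0xE1CC + 0x7F92 = 0x1615E → wrap carry → 0x615F
One's-complement sum = 0x615F.
Checksum = ~0x615F & 0xFFFF = 0x9EA0.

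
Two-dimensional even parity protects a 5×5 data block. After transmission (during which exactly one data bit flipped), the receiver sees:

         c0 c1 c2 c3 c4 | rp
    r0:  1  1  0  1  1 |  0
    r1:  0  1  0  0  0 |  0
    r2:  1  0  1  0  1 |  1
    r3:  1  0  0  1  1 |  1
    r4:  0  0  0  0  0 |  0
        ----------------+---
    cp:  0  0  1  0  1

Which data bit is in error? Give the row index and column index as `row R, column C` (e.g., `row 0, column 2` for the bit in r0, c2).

Recompute each row's even parity and compare to rp:
  r0: data parity 0, sent rp 0 → ok
  r1: data parity 1, sent rp 0 → mismatch
  r2: data parity 1, sent rp 1 → ok
  r3: data parity 1, sent rp 1 → ok
  r4: data parity 0, sent rp 0 → ok
Recompute each column's even parity and compare to cp:
  c0: data parity 1, sent cp 0 → mismatch
  c1: data parity 0, sent cp 0 → ok
  c2: data parity 1, sent cp 1 → ok
  c3: data parity 0, sent cp 0 → ok
  c4: data parity 1, sent cp 1 → ok
Exactly one row (r1) and one column (c0) fail → the flipped bit is at their intersection.

row 1, column 0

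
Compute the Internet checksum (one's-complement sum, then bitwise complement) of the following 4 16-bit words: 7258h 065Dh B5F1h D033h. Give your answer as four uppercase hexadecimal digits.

One's-complement addition (fold any carry out of bit 15 back into bit 0):
  0x7258 + 0x065D = 0x078B5
  0x78B5 + 0xB5F1 = 0x12EA6 → wrap carry → 0x2EA7
  0x2EA7 + 0xD033 = 0x0FEDA
One's-complement sum = 0xFEDA.
Checksum = ~0xFEDA & 0xFFFF = 0x0125.

0125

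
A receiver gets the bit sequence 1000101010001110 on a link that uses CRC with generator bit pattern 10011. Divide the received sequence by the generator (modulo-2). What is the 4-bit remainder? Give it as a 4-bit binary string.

0000

Modulo-2 division of 1000101010001110 by 10011:
  pos 0: 10001 XOR 10011 = 00010
  pos 3: 10010 XOR 10011 = 00001
  pos 7: 11000 XOR 10011 = 01011
  pos 8: 10111 XOR 10011 = 00100
  pos 10: 10011 XOR 10011 = 00000
Remainder = 0000 (zero — the frame passes the CRC check).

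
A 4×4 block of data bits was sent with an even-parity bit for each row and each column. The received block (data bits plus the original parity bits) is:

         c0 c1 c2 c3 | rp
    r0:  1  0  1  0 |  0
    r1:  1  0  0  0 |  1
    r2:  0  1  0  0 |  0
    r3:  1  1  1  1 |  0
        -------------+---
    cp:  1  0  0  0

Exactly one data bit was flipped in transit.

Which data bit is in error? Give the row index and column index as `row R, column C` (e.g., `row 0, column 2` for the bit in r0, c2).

Recompute each row's even parity and compare to rp:
  r0: data parity 0, sent rp 0 → ok
  r1: data parity 1, sent rp 1 → ok
  r2: data parity 1, sent rp 0 → mismatch
  r3: data parity 0, sent rp 0 → ok
Recompute each column's even parity and compare to cp:
  c0: data parity 1, sent cp 1 → ok
  c1: data parity 0, sent cp 0 → ok
  c2: data parity 0, sent cp 0 → ok
  c3: data parity 1, sent cp 0 → mismatch
Exactly one row (r2) and one column (c3) fail → the flipped bit is at their intersection.

row 2, column 3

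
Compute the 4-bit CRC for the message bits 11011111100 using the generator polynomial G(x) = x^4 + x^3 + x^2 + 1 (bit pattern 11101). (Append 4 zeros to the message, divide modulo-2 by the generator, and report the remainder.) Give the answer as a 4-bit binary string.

Append 4 zeros: 110111111000000. Divide by 11101 (XOR where the leading bit is 1):
  pos 0: 11011 XOR 11101 = 00110
  pos 2: 11011 XOR 11101 = 00110
  pos 4: 11011 XOR 11101 = 00110
  pos 6: 11000 XOR 11101 = 00101
  pos 8: 10100 XOR 11101 = 01001
  pos 9: 10010 XOR 11101 = 01111
  pos 10: 11110 XOR 11101 = 00011
Remainder (last 4 bits) = 0011. This is the CRC / FCS.

0011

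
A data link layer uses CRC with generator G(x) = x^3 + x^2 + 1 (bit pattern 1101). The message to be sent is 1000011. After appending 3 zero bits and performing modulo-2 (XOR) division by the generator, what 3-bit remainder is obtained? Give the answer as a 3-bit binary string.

Append 3 zeros: 1000011000. Divide by 1101 (XOR where the leading bit is 1):
  pos 0: 1000 XOR 1101 = 0101
  pos 1: 1010 XOR 1101 = 0111
  pos 2: 1111 XOR 1101 = 0010
  pos 4: 1010 XOR 1101 = 0111
  pos 5: 1110 XOR 1101 = 0011
Remainder (last 3 bits) = 110. This is the CRC / FCS.

110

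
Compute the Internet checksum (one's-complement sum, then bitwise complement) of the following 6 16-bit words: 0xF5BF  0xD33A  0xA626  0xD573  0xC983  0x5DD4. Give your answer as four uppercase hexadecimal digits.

One's-complement addition (fold any carry out of bit 15 back into bit 0):
  0xF5BF + 0xD33A = 0x1C8F9 → wrap carry → 0xC8FA
  0xC8FA + 0xA626 = 0x16F20 → wrap carry → 0x6F21
  0x6F21 + 0xD573 = 0x14494 → wrap carry → 0x4495
  0x4495 + 0xC983 = 0x10E18 → wrap carry → 0x0E19
  0x0E19 + 0x5DD4 = 0x06BED
One's-complement sum = 0x6BED.
Checksum = ~0x6BED & 0xFFFF = 0x9412.

9412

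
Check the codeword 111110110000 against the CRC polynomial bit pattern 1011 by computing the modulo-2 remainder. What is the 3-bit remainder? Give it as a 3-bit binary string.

Modulo-2 division of 111110110000 by 1011:
  pos 0: 1111 XOR 1011 = 0100
  pos 1: 1001 XOR 1011 = 0010
  pos 3: 1001 XOR 1011 = 0010
  pos 5: 1010 XOR 1011 = 0001
  pos 8: 1000 XOR 1011 = 0011
Remainder = 011 (nonzero — an error is detected).

011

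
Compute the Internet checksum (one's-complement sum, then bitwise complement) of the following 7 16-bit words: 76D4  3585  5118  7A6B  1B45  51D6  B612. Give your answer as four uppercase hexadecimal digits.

64F4

One's-complement addition (fold any carry out of bit 15 back into bit 0):
  0x76D4 + 0x3585 = 0x0AC59
  0xAC59 + 0x5118 = 0x0FD71
  0xFD71 + 0x7A6B = 0x177DC → wrap carry → 0x77DD
  0x77DD + 0x1B45 = 0x09322
  0x9322 + 0x51D6 = 0x0E4F8
  0xE4F8 + 0xB612 = 0x19B0A → wrap carry → 0x9B0B
One's-complement sum = 0x9B0B.
Checksum = ~0x9B0B & 0xFFFF = 0x64F4.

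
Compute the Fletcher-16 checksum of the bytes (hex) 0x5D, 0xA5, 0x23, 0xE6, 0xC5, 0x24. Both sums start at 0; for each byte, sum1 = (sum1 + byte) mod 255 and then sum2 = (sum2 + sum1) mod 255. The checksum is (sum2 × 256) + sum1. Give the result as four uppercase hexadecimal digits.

Running sums (mod 255):
  after byte 0 (0x5D): sum1=93, sum2=93
  after byte 1 (0xA5): sum1=3, sum2=96
  after byte 2 (0x23): sum1=38, sum2=134
  after byte 3 (0xE6): sum1=13, sum2=147
  after byte 4 (0xC5): sum1=210, sum2=102
  after byte 5 (0x24): sum1=246, sum2=93
Checksum = sum2·256 + sum1 = 93·256 + 246 = 24054 = 0x5DF6.

5DF6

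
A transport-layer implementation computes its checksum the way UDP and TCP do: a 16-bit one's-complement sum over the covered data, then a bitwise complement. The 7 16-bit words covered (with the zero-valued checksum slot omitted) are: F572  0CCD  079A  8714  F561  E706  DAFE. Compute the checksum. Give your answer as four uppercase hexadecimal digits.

One's-complement addition (fold any carry out of bit 15 back into bit 0):
  0xF572 + 0x0CCD = 0x1023F → wrap carry → 0x0240
  0x0240 + 0x079A = 0x009DA
  0x09DA + 0x8714 = 0x090EE
  0x90EE + 0xF561 = 0x1864F → wrap carry → 0x8650
  0x8650 + 0xE706 = 0x16D56 → wrap carry → 0x6D57
  0x6D57 + 0xDAFE = 0x14855 → wrap carry → 0x4856
One's-complement sum = 0x4856.
Checksum = ~0x4856 & 0xFFFF = 0xB7A9.

B7A9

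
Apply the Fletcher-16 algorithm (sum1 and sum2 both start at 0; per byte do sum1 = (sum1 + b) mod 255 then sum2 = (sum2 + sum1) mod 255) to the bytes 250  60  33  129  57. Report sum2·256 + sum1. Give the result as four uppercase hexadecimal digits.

7713

Running sums (mod 255):
  after byte 0 (250): sum1=250, sum2=250
  after byte 1 (60): sum1=55, sum2=50
  after byte 2 (33): sum1=88, sum2=138
  after byte 3 (129): sum1=217, sum2=100
  after byte 4 (57): sum1=19, sum2=119
Checksum = sum2·256 + sum1 = 119·256 + 19 = 30483 = 0x7713.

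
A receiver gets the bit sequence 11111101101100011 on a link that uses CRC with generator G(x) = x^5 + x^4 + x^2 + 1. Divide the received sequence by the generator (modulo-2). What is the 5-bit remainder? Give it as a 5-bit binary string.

00000

Modulo-2 division of 11111101101100011 by 110101:
  pos 0: 111111 XOR 110101 = 001010
  pos 2: 101001 XOR 110101 = 011100
  pos 3: 111001 XOR 110101 = 001100
  pos 5: 110001 XOR 110101 = 000100
  pos 8: 100100 XOR 110101 = 010001
  pos 9: 100010 XOR 110101 = 010111
  pos 10: 101111 XOR 110101 = 011010
  pos 11: 110101 XOR 110101 = 000000
Remainder = 00000 (zero — the frame passes the CRC check).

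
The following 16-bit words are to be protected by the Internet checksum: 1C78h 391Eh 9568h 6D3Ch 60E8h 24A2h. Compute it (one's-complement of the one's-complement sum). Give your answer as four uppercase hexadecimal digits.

223A

One's-complement addition (fold any carry out of bit 15 back into bit 0):
  0x1C78 + 0x391E = 0x05596
  0x5596 + 0x9568 = 0x0EAFE
  0xEAFE + 0x6D3C = 0x1583A → wrap carry → 0x583B
  0x583B + 0x60E8 = 0x0B923
  0xB923 + 0x24A2 = 0x0DDC5
One's-complement sum = 0xDDC5.
Checksum = ~0xDDC5 & 0xFFFF = 0x223A.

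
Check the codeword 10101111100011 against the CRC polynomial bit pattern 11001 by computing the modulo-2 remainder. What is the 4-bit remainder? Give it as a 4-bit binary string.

Modulo-2 division of 10101111100011 by 11001:
  pos 0: 10101 XOR 11001 = 01100
  pos 1: 11001 XOR 11001 = 00000
  pos 6: 11100 XOR 11001 = 00101
  pos 8: 10101 XOR 11001 = 01100
  pos 9: 11001 XOR 11001 = 00000
Remainder = 0000 (zero — the frame passes the CRC check).

0000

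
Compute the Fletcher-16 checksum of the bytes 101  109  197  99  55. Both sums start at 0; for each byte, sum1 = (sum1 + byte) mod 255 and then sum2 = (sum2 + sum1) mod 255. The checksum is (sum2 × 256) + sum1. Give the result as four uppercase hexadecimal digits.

Running sums (mod 255):
  after byte 0 (101): sum1=101, sum2=101
  after byte 1 (109): sum1=210, sum2=56
  after byte 2 (197): sum1=152, sum2=208
  after byte 3 (99): sum1=251, sum2=204
  after byte 4 (55): sum1=51, sum2=0
Checksum = sum2·256 + sum1 = 0·256 + 51 = 51 = 0x0033.

0033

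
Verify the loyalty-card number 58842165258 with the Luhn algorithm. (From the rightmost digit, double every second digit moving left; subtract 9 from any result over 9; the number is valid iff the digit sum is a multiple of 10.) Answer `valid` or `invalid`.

valid

From the right, keep odd positions and double even positions (subtract 9 from any doubled value over 9):
  doubled (positions 2,4,...): 1 1 2 8 7 → sum 19
  kept (positions 1,3,...): 8 2 6 2 8 5 → sum 31
Total = 50.
50 mod 10 = 0, so the number is valid.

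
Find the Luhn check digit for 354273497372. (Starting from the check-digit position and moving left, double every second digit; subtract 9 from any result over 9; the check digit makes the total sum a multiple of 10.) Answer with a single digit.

Partial digits right→left: 2 7 3 7 9 4 3 7 2 4 5 3
Double every second digit counting from the check-digit position (so the 1st, 3rd, 5th, ... of the partial from the right).
  doubled (with −9 where >9): 4 6 9 6 4 1 → sum 30
  kept as-is: 7 7 4 7 4 3 → sum 32
Total = 30 + 32 = 62.
Check digit = (10 − (62 mod 10)) mod 10 = 8.

8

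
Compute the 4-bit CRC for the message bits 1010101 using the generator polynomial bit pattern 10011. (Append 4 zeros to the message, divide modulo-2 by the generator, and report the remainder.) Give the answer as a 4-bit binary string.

1101

Append 4 zeros: 10101010000. Divide by 10011 (XOR where the leading bit is 1):
  pos 0: 10101 XOR 10011 = 00110
  pos 2: 11001 XOR 10011 = 01010
  pos 3: 10100 XOR 10011 = 00111
  pos 5: 11100 XOR 10011 = 01111
  pos 6: 11110 XOR 10011 = 01101
Remainder (last 4 bits) = 1101. This is the CRC / FCS.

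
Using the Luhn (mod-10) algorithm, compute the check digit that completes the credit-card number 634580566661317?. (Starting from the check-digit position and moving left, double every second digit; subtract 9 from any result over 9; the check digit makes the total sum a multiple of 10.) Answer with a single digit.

2

Partial digits right→left: 7 1 3 1 6 6 6 6 5 0 8 5 4 3 6
Double every second digit counting from the check-digit position (so the 1st, 3rd, 5th, ... of the partial from the right).
  doubled (with −9 where >9): 5 6 3 3 1 7 8 3 → sum 36
  kept as-is: 1 1 6 6 0 5 3 → sum 22
Total = 36 + 22 = 58.
Check digit = (10 − (58 mod 10)) mod 10 = 2.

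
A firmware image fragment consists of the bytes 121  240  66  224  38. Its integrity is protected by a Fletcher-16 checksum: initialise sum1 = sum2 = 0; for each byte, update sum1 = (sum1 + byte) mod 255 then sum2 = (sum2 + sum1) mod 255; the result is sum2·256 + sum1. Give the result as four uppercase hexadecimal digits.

D1B3

Running sums (mod 255):
  after byte 0 (121): sum1=121, sum2=121
  after byte 1 (240): sum1=106, sum2=227
  after byte 2 (66): sum1=172, sum2=144
  after byte 3 (224): sum1=141, sum2=30
  after byte 4 (38): sum1=179, sum2=209
Checksum = sum2·256 + sum1 = 209·256 + 179 = 53683 = 0xD1B3.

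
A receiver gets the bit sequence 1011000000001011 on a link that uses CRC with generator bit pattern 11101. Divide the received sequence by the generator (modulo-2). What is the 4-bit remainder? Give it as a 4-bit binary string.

0000

Modulo-2 division of 1011000000001011 by 11101:
  pos 0: 10110 XOR 11101 = 01011
  pos 1: 10110 XOR 11101 = 01011
  pos 2: 10110 XOR 11101 = 01011
  pos 3: 10110 XOR 11101 = 01011
  pos 4: 10110 XOR 11101 = 01011
  pos 5: 10110 XOR 11101 = 01011
  pos 6: 10110 XOR 11101 = 01011
  pos 7: 10110 XOR 11101 = 01011
  pos 8: 10111 XOR 11101 = 01010
  pos 9: 10100 XOR 11101 = 01001
  pos 10: 10011 XOR 11101 = 01110
  pos 11: 11101 XOR 11101 = 00000
Remainder = 0000 (zero — the frame passes the CRC check).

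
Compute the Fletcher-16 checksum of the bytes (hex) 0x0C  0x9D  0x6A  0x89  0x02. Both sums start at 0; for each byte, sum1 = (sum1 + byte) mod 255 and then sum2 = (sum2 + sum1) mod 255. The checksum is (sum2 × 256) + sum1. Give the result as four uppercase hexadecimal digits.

Running sums (mod 255):
  after byte 0 (0x0C): sum1=12, sum2=12
  after byte 1 (0x9D): sum1=169, sum2=181
  after byte 2 (0x6A): sum1=20, sum2=201
  after byte 3 (0x89): sum1=157, sum2=103
  after byte 4 (0x02): sum1=159, sum2=7
Checksum = sum2·256 + sum1 = 7·256 + 159 = 1951 = 0x079F.

079F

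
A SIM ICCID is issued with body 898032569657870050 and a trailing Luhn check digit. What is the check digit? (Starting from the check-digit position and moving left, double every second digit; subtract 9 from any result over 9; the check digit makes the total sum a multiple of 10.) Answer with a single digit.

0

Partial digits right→left: 0 5 0 0 7 8 7 5 6 9 6 5 2 3 0 8 9 8
Double every second digit counting from the check-digit position (so the 1st, 3rd, 5th, ... of the partial from the right).
  doubled (with −9 where >9): 0 0 5 5 3 3 4 0 9 → sum 29
  kept as-is: 5 0 8 5 9 5 3 8 8 → sum 51
Total = 29 + 51 = 80.
Check digit = (10 − (80 mod 10)) mod 10 = 0.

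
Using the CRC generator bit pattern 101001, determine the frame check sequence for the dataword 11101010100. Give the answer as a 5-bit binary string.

Append 5 zeros: 1110101010000000. Divide by 101001 (XOR where the leading bit is 1):
  pos 0: 111010 XOR 101001 = 010011
  pos 1: 100111 XOR 101001 = 001110
  pos 3: 111001 XOR 101001 = 010000
  pos 4: 100000 XOR 101001 = 001001
  pos 6: 100100 XOR 101001 = 001101
  pos 8: 110100 XOR 101001 = 011101
  pos 9: 111010 XOR 101001 = 010011
  pos 10: 100110 XOR 101001 = 001111
Remainder (last 5 bits) = 01111. This is the CRC / FCS.

01111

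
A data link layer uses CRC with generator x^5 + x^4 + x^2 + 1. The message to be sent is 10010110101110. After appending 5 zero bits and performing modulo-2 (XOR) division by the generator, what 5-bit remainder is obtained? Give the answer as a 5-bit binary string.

11101

Append 5 zeros: 1001011010111000000. Divide by 110101 (XOR where the leading bit is 1):
  pos 0: 100101 XOR 110101 = 010000
  pos 1: 100001 XOR 110101 = 010100
  pos 2: 101000 XOR 110101 = 011101
  pos 3: 111011 XOR 110101 = 001110
  pos 5: 111001 XOR 110101 = 001100
  pos 7: 110011 XOR 110101 = 000110
  pos 10: 110000 XOR 110101 = 000101
  pos 13: 101000 XOR 110101 = 011101
Remainder (last 5 bits) = 11101. This is the CRC / FCS.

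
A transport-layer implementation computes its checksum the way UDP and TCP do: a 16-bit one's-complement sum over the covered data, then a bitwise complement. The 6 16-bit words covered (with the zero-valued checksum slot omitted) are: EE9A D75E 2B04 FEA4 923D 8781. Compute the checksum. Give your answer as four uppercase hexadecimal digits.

F69D

One's-complement addition (fold any carry out of bit 15 back into bit 0):
  0xEE9A + 0xD75E = 0x1C5F8 → wrap carry → 0xC5F9
  0xC5F9 + 0x2B04 = 0x0F0FD
  0xF0FD + 0xFEA4 = 0x1EFA1 → wrap carry → 0xEFA2
  0xEFA2 + 0x923D = 0x181DF → wrap carry → 0x81E0
  0x81E0 + 0x8781 = 0x10961 → wrap carry → 0x0962
One's-complement sum = 0x0962.
Checksum = ~0x0962 & 0xFFFF = 0xF69D.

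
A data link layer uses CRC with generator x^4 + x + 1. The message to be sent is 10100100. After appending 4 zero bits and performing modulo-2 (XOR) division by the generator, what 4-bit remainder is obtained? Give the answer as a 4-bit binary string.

1000

Append 4 zeros: 101001000000. Divide by 10011 (XOR where the leading bit is 1):
  pos 0: 10100 XOR 10011 = 00111
  pos 2: 11110 XOR 10011 = 01101
  pos 3: 11010 XOR 10011 = 01001
  pos 4: 10010 XOR 10011 = 00001
Remainder (last 4 bits) = 1000. This is the CRC / FCS.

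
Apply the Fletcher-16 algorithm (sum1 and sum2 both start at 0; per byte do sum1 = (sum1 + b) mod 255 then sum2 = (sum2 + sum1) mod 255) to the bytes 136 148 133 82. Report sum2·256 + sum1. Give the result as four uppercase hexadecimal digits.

3DF4

Running sums (mod 255):
  after byte 0 (136): sum1=136, sum2=136
  after byte 1 (148): sum1=29, sum2=165
  after byte 2 (133): sum1=162, sum2=72
  after byte 3 (82): sum1=244, sum2=61
Checksum = sum2·256 + sum1 = 61·256 + 244 = 15860 = 0x3DF4.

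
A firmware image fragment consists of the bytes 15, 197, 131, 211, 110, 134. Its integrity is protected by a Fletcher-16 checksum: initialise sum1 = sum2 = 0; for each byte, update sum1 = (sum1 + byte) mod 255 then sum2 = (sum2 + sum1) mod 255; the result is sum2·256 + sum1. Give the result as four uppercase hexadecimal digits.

2421

Running sums (mod 255):
  after byte 0 (15): sum1=15, sum2=15
  after byte 1 (197): sum1=212, sum2=227
  after byte 2 (131): sum1=88, sum2=60
  after byte 3 (211): sum1=44, sum2=104
  after byte 4 (110): sum1=154, sum2=3
  after byte 5 (134): sum1=33, sum2=36
Checksum = sum2·256 + sum1 = 36·256 + 33 = 9249 = 0x2421.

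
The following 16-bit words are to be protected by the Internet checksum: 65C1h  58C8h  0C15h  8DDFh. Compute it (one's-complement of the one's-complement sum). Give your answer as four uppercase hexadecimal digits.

A781

One's-complement addition (fold any carry out of bit 15 back into bit 0):
  0x65C1 + 0x58C8 = 0x0BE89
  0xBE89 + 0x0C15 = 0x0CA9E
  0xCA9E + 0x8DDF = 0x1587D → wrap carry → 0x587E
One's-complement sum = 0x587E.
Checksum = ~0x587E & 0xFFFF = 0xA781.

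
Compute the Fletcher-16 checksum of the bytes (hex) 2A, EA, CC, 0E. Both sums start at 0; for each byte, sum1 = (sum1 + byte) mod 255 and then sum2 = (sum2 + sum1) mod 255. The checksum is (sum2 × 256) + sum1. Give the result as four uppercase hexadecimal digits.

11EF

Running sums (mod 255):
  after byte 0 (2A): sum1=42, sum2=42
  after byte 1 (EA): sum1=21, sum2=63
  after byte 2 (CC): sum1=225, sum2=33
  after byte 3 (0E): sum1=239, sum2=17
Checksum = sum2·256 + sum1 = 17·256 + 239 = 4591 = 0x11EF.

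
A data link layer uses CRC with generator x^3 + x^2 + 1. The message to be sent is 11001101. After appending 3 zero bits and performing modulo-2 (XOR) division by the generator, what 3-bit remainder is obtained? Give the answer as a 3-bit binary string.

Append 3 zeros: 11001101000. Divide by 1101 (XOR where the leading bit is 1):
  pos 0: 1100 XOR 1101 = 0001
  pos 3: 1110 XOR 1101 = 0011
  pos 5: 1110 XOR 1101 = 0011
  pos 7: 1100 XOR 1101 = 0001
Remainder (last 3 bits) = 001. This is the CRC / FCS.

001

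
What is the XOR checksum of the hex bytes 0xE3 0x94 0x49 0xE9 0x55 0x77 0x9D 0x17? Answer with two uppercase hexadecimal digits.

XOR the bytes together:
  start with 0xE3
  0xE3 ⊕ 0x94 = 0x77
  0x77 ⊕ 0x49 = 0x3E
  0x3E ⊕ 0xE9 = 0xD7
  0xD7 ⊕ 0x55 = 0x82
  0x82 ⊕ 0x77 = 0xF5
  0xF5 ⊕ 0x9D = 0x68
  0x68 ⊕ 0x17 = 0x7F

7F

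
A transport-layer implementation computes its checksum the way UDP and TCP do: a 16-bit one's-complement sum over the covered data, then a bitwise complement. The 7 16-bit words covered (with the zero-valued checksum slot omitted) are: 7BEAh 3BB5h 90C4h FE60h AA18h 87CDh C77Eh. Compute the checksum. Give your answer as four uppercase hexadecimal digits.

One's-complement addition (fold any carry out of bit 15 back into bit 0):
  0x7BEA + 0x3BB5 = 0x0B79F
  0xB79F + 0x90C4 = 0x14863 → wrap carry → 0x4864
  0x4864 + 0xFE60 = 0x146C4 → wrap carry → 0x46C5
  0x46C5 + 0xAA18 = 0x0F0DD
  0xF0DD + 0x87CD = 0x178AA → wrap carry → 0x78AB
  0x78AB + 0xC77E = 0x14029 → wrap carry → 0x402A
One's-complement sum = 0x402A.
Checksum = ~0x402A & 0xFFFF = 0xBFD5.

BFD5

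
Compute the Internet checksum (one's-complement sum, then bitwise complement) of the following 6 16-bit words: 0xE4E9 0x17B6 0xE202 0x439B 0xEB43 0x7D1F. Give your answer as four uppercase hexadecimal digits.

One's-complement addition (fold any carry out of bit 15 back into bit 0):
  0xE4E9 + 0x17B6 = 0x0FC9F
  0xFC9F + 0xE202 = 0x1DEA1 → wrap carry → 0xDEA2
  0xDEA2 + 0x439B = 0x1223D → wrap carry → 0x223E
  0x223E + 0xEB43 = 0x10D81 → wrap carry → 0x0D82
  0x0D82 + 0x7D1F = 0x08AA1
One's-complement sum = 0x8AA1.
Checksum = ~0x8AA1 & 0xFFFF = 0x755E.

755E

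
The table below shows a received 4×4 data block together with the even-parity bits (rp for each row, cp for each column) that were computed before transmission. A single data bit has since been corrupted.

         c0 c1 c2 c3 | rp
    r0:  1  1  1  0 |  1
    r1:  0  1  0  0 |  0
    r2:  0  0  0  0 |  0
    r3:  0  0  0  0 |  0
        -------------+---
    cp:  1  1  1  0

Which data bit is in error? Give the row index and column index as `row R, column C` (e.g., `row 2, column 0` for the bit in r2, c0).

Recompute each row's even parity and compare to rp:
  r0: data parity 1, sent rp 1 → ok
  r1: data parity 1, sent rp 0 → mismatch
  r2: data parity 0, sent rp 0 → ok
  r3: data parity 0, sent rp 0 → ok
Recompute each column's even parity and compare to cp:
  c0: data parity 1, sent cp 1 → ok
  c1: data parity 0, sent cp 1 → mismatch
  c2: data parity 1, sent cp 1 → ok
  c3: data parity 0, sent cp 0 → ok
Exactly one row (r1) and one column (c1) fail → the flipped bit is at their intersection.

row 1, column 1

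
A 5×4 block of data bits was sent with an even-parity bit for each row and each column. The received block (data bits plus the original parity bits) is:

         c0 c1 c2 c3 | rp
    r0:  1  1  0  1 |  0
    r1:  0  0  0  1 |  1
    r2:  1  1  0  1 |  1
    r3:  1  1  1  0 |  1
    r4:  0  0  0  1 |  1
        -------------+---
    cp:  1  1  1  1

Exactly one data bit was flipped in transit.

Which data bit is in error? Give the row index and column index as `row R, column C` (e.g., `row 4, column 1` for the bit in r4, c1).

Recompute each row's even parity and compare to rp:
  r0: data parity 1, sent rp 0 → mismatch
  r1: data parity 1, sent rp 1 → ok
  r2: data parity 1, sent rp 1 → ok
  r3: data parity 1, sent rp 1 → ok
  r4: data parity 1, sent rp 1 → ok
Recompute each column's even parity and compare to cp:
  c0: data parity 1, sent cp 1 → ok
  c1: data parity 1, sent cp 1 → ok
  c2: data parity 1, sent cp 1 → ok
  c3: data parity 0, sent cp 1 → mismatch
Exactly one row (r0) and one column (c3) fail → the flipped bit is at their intersection.

row 0, column 3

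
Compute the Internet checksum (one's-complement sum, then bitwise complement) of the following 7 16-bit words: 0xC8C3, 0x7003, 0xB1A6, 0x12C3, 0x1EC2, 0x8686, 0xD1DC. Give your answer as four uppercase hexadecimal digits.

One's-complement addition (fold any carry out of bit 15 back into bit 0):
  0xC8C3 + 0x7003 = 0x138C6 → wrap carry → 0x38C7
  0x38C7 + 0xB1A6 = 0x0EA6D
  0xEA6D + 0x12C3 = 0x0FD30
  0xFD30 + 0x1EC2 = 0x11BF2 → wrap carry → 0x1BF3
  0x1BF3 + 0x8686 = 0x0A279
  0xA279 + 0xD1DC = 0x17455 → wrap carry → 0x7456
One's-complement sum = 0x7456.
Checksum = ~0x7456 & 0xFFFF = 0x8BA9.

8BA9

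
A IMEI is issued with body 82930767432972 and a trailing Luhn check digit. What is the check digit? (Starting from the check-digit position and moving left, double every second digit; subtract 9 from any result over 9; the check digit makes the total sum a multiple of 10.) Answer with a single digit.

5

Partial digits right→left: 2 7 9 2 3 4 7 6 7 0 3 9 2 8
Double every second digit counting from the check-digit position (so the 1st, 3rd, 5th, ... of the partial from the right).
  doubled (with −9 where >9): 4 9 6 5 5 6 4 → sum 39
  kept as-is: 7 2 4 6 0 9 8 → sum 36
Total = 39 + 36 = 75.
Check digit = (10 − (75 mod 10)) mod 10 = 5.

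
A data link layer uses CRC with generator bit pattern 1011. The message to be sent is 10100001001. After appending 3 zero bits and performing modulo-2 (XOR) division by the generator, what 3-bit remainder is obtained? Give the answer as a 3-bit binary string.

Append 3 zeros: 10100001001000. Divide by 1011 (XOR where the leading bit is 1):
  pos 0: 1010 XOR 1011 = 0001
  pos 3: 1000 XOR 1011 = 0011
  pos 5: 1110 XOR 1011 = 0101
  pos 6: 1010 XOR 1011 = 0001
  pos 9: 1100 XOR 1011 = 0111
  pos 10: 1110 XOR 1011 = 0101
Remainder (last 3 bits) = 101. This is the CRC / FCS.

101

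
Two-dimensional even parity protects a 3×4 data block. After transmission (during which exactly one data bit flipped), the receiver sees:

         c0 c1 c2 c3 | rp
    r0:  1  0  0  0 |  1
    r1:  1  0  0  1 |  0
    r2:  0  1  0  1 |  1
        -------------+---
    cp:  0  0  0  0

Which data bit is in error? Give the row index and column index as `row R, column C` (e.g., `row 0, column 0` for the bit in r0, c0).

Recompute each row's even parity and compare to rp:
  r0: data parity 1, sent rp 1 → ok
  r1: data parity 0, sent rp 0 → ok
  r2: data parity 0, sent rp 1 → mismatch
Recompute each column's even parity and compare to cp:
  c0: data parity 0, sent cp 0 → ok
  c1: data parity 1, sent cp 0 → mismatch
  c2: data parity 0, sent cp 0 → ok
  c3: data parity 0, sent cp 0 → ok
Exactly one row (r2) and one column (c1) fail → the flipped bit is at their intersection.

row 2, column 1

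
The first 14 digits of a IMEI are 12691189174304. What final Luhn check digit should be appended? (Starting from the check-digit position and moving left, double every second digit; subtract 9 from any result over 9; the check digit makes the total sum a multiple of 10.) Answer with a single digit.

Partial digits right→left: 4 0 3 4 7 1 9 8 1 1 9 6 2 1
Double every second digit counting from the check-digit position (so the 1st, 3rd, 5th, ... of the partial from the right).
  doubled (with −9 where >9): 8 6 5 9 2 9 4 → sum 43
  kept as-is: 0 4 1 8 1 6 1 → sum 21
Total = 43 + 21 = 64.
Check digit = (10 − (64 mod 10)) mod 10 = 6.

6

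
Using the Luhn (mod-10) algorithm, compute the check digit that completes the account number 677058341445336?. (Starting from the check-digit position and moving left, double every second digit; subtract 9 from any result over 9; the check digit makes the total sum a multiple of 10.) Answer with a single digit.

5

Partial digits right→left: 6 3 3 5 4 4 1 4 3 8 5 0 7 7 6
Double every second digit counting from the check-digit position (so the 1st, 3rd, 5th, ... of the partial from the right).
  doubled (with −9 where >9): 3 6 8 2 6 1 5 3 → sum 34
  kept as-is: 3 5 4 4 8 0 7 → sum 31
Total = 34 + 31 = 65.
Check digit = (10 − (65 mod 10)) mod 10 = 5.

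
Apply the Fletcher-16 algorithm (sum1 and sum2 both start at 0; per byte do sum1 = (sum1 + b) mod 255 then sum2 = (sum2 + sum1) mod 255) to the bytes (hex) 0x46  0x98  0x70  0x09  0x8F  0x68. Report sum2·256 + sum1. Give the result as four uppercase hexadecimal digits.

0550

Running sums (mod 255):
  after byte 0 (0x46): sum1=70, sum2=70
  after byte 1 (0x98): sum1=222, sum2=37
  after byte 2 (0x70): sum1=79, sum2=116
  after byte 3 (0x09): sum1=88, sum2=204
  after byte 4 (0x8F): sum1=231, sum2=180
  after byte 5 (0x68): sum1=80, sum2=5
Checksum = sum2·256 + sum1 = 5·256 + 80 = 1360 = 0x0550.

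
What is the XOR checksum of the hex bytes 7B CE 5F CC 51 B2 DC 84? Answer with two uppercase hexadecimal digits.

XOR the bytes together:
  start with 0x7B
  0x7B ⊕ 0xCE = 0xB5
  0xB5 ⊕ 0x5F = 0xEA
  0xEA ⊕ 0xCC = 0x26
  0x26 ⊕ 0x51 = 0x77
  0x77 ⊕ 0xB2 = 0xC5
  0xC5 ⊕ 0xDC = 0x19
  0x19 ⊕ 0x84 = 0x9D

9D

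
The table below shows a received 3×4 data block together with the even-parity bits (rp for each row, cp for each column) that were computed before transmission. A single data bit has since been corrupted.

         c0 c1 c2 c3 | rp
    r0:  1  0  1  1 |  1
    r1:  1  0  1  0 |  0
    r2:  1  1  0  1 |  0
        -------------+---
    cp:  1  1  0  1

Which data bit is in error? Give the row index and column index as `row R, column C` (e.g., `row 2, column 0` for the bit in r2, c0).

Recompute each row's even parity and compare to rp:
  r0: data parity 1, sent rp 1 → ok
  r1: data parity 0, sent rp 0 → ok
  r2: data parity 1, sent rp 0 → mismatch
Recompute each column's even parity and compare to cp:
  c0: data parity 1, sent cp 1 → ok
  c1: data parity 1, sent cp 1 → ok
  c2: data parity 0, sent cp 0 → ok
  c3: data parity 0, sent cp 1 → mismatch
Exactly one row (r2) and one column (c3) fail → the flipped bit is at their intersection.

row 2, column 3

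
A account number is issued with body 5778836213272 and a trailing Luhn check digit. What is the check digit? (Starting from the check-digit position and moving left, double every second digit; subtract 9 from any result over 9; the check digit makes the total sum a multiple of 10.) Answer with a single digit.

4

Partial digits right→left: 2 7 2 3 1 2 6 3 8 8 7 7 5
Double every second digit counting from the check-digit position (so the 1st, 3rd, 5th, ... of the partial from the right).
  doubled (with −9 where >9): 4 4 2 3 7 5 1 → sum 26
  kept as-is: 7 3 2 3 8 7 → sum 30
Total = 26 + 30 = 56.
Check digit = (10 − (56 mod 10)) mod 10 = 4.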